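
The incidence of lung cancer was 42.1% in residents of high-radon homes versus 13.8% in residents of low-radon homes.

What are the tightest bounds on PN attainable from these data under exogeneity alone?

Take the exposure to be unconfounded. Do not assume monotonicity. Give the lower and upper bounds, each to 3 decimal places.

0.672 ≤ PN ≤ 1.000

p₁ = 0.421, p₀ = 0.138.
Under exogeneity alone the bounds on PN are max{0,(p₁−p₀)/p₁} ≤ PN ≤ min{1,(1−p₀)/p₁}.
  lower = (p₁ − p₀)/p₁ = 0.283 / 0.421 ≈ 0.6722
  upper = min{1, (1 − p₀)/p₁} = 0.862 / 0.421 ≈ 2.0475 → capped at 1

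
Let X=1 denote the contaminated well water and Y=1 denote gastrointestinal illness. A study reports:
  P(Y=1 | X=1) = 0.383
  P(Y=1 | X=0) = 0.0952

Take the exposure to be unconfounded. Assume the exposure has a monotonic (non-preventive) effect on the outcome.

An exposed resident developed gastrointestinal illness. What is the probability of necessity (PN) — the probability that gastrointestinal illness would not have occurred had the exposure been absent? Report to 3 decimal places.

Let p₁ = 0.383, p₀ = 0.0952.
Under exogeneity and monotonicity, PN = (p₁ − p₀) / p₁.
PN = (0.383 − 0.0952) / 0.383 = 0.2878 / 0.383 ≈ 0.7514

PN ≈ 0.751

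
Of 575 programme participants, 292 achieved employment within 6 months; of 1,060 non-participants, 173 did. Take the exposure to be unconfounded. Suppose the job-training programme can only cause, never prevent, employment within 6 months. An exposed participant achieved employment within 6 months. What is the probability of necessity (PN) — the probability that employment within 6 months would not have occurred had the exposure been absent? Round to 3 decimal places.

p₁ = P(outcome | exposed) = 292/575 = 0.50783
p₀ = P(outcome | unexposed) = 173/1060 = 0.16321
Under exogeneity and monotonicity, PN = (p₁ − p₀) / p₁.
PN = (0.50783 − 0.16321) / 0.50783 = 0.34462 / 0.50783 ≈ 0.6786

PN ≈ 0.679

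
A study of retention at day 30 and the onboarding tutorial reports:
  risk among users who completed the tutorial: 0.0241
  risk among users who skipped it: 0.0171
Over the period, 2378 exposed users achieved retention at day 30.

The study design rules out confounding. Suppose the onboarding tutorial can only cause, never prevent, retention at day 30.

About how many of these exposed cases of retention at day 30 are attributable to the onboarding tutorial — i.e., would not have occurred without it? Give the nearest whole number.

Let p₁ = 0.0241, p₀ = 0.0171.
PN = (p₁ − p₀)/p₁ = (0.0241 − 0.0171) / 0.0241 ≈ 0.29046.
Attributable cases ≈ PN × (exposed cases) = 0.29046 × 2378 ≈ 690.71.

about 691 cases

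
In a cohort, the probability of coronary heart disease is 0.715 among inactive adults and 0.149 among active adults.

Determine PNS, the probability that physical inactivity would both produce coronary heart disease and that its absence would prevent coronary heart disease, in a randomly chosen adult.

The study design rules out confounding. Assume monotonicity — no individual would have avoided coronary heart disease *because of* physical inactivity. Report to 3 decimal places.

Let p₁ = 0.715, p₀ = 0.149.
Under exogeneity and monotonicity, PNS = p₁ − p₀.
PNS = 0.715 − 0.149 = 0.566

PNS ≈ 0.566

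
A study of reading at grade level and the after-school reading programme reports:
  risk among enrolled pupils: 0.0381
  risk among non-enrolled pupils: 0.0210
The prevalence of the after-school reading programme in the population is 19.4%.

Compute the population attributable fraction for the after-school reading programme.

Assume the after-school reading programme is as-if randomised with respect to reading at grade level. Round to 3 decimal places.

PAF ≈ 0.136

Let p₁ = 0.0381, p₀ = 0.021.
Overall risk P(Y=1) = π·p₁ + (1−π)·p₀ = 0.194×0.0381 + 0.806×0.021 = 0.024317.
Under exogeneity, PAF = [P(Y=1) − p₀] / P(Y=1).
PAF = (0.024317 − 0.021) / 0.024317 ≈ 0.1364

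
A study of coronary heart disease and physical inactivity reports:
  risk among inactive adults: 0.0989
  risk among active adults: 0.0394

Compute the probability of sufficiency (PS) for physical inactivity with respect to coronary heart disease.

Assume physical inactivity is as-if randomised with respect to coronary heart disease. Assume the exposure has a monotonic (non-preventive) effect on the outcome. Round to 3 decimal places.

PS ≈ 0.062

Let p₁ = 0.0989, p₀ = 0.0394.
Under exogeneity and monotonicity, PS = (p₁ − p₀) / (1 − p₀).
PS = (0.0989 − 0.0394) / (1 − 0.0394) = 0.0595 / 0.9606 ≈ 0.0619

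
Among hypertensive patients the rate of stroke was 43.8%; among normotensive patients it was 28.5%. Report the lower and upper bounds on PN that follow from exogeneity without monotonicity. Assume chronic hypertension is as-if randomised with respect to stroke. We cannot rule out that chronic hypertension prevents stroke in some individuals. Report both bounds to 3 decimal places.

p₁ = 0.438, p₀ = 0.285.
Under exogeneity alone the bounds on PN are max{0,(p₁−p₀)/p₁} ≤ PN ≤ min{1,(1−p₀)/p₁}.
  lower = (p₁ − p₀)/p₁ = 0.153 / 0.438 ≈ 0.3493
  upper = min{1, (1 − p₀)/p₁} = 0.715 / 0.438 ≈ 1.6324 → capped at 1

0.349 ≤ PN ≤ 1.000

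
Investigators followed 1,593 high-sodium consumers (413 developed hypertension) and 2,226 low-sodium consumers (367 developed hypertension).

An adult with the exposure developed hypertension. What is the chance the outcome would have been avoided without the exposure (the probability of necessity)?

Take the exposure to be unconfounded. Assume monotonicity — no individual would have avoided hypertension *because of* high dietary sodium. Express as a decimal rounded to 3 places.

p₁ = P(outcome | exposed) = 413/1593 = 0.25926
p₀ = P(outcome | unexposed) = 367/2226 = 0.16487
Under exogeneity and monotonicity, PN = (p₁ − p₀) / p₁.
PN = (0.25926 − 0.16487) / 0.25926 = 0.09439 / 0.25926 ≈ 0.3641

PN ≈ 0.364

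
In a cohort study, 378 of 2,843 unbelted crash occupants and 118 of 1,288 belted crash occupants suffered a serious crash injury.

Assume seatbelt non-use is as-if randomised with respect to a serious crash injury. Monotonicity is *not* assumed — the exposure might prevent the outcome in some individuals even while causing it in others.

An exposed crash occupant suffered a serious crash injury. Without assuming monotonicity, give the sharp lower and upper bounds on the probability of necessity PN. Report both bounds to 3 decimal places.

p₁ = P(outcome | exposed) = 378/2843 = 0.13296
p₀ = P(outcome | unexposed) = 118/1288 = 0.091615
Under exogeneity alone the bounds on PN are max{0,(p₁−p₀)/p₁} ≤ PN ≤ min{1,(1−p₀)/p₁}.
  lower = (p₁ − p₀)/p₁ = 0.041343 / 0.13296 ≈ 0.3109
  upper = min{1, (1 − p₀)/p₁} = 0.90839 / 0.13296 ≈ 6.8321 → capped at 1

0.311 ≤ PN ≤ 1.000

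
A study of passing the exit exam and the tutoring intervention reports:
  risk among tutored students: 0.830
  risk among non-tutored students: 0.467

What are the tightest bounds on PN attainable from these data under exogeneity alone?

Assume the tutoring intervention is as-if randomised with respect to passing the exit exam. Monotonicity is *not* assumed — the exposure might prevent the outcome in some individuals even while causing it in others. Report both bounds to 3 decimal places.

Let p₁ = 0.83, p₀ = 0.467.
Under exogeneity alone the bounds on PN are max{0,(p₁−p₀)/p₁} ≤ PN ≤ min{1,(1−p₀)/p₁}.
  lower = (p₁ − p₀)/p₁ = 0.363 / 0.83 ≈ 0.4373
  upper = min{1, (1 − p₀)/p₁} = 0.533 / 0.83 ≈ 0.6422

0.437 ≤ PN ≤ 0.642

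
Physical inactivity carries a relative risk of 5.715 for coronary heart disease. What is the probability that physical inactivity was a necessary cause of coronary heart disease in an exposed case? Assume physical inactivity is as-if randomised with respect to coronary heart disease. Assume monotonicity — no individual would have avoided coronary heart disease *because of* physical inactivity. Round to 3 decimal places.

PN ≈ 0.825

Under exogeneity and monotonicity, PN = (RR − 1) / RR = 1 − 1/RR.
PN = (5.715 − 1) / 5.715 = 4.715 / 5.715 ≈ 0.8250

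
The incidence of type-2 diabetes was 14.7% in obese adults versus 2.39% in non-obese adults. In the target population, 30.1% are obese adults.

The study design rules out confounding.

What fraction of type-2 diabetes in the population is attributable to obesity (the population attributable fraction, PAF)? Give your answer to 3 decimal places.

PAF ≈ 0.608

p₁ = 0.147, p₀ = 0.0239.
Overall risk P(Y=1) = π·p₁ + (1−π)·p₀ = 0.301×0.147 + 0.699×0.0239 = 0.060953.
Under exogeneity, PAF = [P(Y=1) − p₀] / P(Y=1).
PAF = (0.060953 − 0.0239) / 0.060953 ≈ 0.6079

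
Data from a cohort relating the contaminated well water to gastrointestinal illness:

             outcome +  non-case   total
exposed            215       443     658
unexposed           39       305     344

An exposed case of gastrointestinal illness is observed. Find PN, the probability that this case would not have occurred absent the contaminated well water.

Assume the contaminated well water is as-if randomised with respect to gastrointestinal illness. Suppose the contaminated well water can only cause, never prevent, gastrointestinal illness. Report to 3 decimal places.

p₁ = P(outcome | exposed) = 215/658 = 0.32675
p₀ = P(outcome | unexposed) = 39/344 = 0.11337
Under exogeneity and monotonicity, PN = (p₁ − p₀) / p₁.
PN = (0.32675 − 0.11337) / 0.32675 = 0.21338 / 0.32675 ≈ 0.6530

PN ≈ 0.653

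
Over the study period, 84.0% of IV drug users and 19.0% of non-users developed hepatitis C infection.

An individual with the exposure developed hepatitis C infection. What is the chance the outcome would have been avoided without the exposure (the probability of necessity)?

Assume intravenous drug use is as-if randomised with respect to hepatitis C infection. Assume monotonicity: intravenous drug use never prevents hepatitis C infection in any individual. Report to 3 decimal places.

p₁ = 0.84, p₀ = 0.19.
Under exogeneity and monotonicity, PN = (p₁ − p₀) / p₁.
PN = (0.84 − 0.19) / 0.84 = 0.65 / 0.84 ≈ 0.7738

PN ≈ 0.774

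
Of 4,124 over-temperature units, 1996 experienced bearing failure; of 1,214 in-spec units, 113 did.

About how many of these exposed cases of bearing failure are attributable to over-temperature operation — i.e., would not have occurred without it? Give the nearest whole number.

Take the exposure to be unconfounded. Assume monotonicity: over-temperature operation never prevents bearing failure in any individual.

about 1612 cases

p₁ = P(outcome | exposed) = 1996/4124 = 0.484
p₀ = P(outcome | unexposed) = 113/1214 = 0.093081
PN = (p₁ − p₀)/p₁ = (0.484 − 0.093081) / 0.484 ≈ 0.80768.
Attributable cases ≈ PN × (exposed cases) = 0.80768 × 1996 ≈ 1612.14.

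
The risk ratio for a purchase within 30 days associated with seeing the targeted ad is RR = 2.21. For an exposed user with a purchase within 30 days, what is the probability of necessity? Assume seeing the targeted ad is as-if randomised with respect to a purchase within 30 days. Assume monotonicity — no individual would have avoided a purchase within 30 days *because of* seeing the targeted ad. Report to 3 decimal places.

PN ≈ 0.548

Under exogeneity and monotonicity, PN = (RR − 1) / RR = 1 − 1/RR.
PN = (2.21 − 1) / 2.21 = 1.21 / 2.21 ≈ 0.5475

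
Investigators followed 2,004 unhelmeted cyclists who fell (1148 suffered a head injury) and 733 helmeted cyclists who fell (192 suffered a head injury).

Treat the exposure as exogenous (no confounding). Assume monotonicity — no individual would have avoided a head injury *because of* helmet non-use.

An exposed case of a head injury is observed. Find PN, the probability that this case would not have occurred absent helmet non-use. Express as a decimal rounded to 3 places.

PN ≈ 0.543

p₁ = P(outcome | exposed) = 1148/2004 = 0.57285
p₀ = P(outcome | unexposed) = 192/733 = 0.26194
Under exogeneity and monotonicity, PN = (p₁ − p₀) / p₁.
PN = (0.57285 − 0.26194) / 0.57285 = 0.31092 / 0.57285 ≈ 0.5428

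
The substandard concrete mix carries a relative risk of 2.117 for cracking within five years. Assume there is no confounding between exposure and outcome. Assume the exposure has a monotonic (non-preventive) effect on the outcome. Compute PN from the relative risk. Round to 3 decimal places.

Under exogeneity and monotonicity, PN = (RR − 1) / RR = 1 − 1/RR.
PN = (2.117 − 1) / 2.117 = 1.117 / 2.117 ≈ 0.5276

PN ≈ 0.528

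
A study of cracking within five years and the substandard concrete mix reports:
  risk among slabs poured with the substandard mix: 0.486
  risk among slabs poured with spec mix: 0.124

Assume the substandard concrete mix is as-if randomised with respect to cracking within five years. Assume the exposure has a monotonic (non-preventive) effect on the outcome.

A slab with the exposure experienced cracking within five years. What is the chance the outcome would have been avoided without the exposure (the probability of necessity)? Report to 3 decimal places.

Let p₁ = 0.486, p₀ = 0.124.
Under exogeneity and monotonicity, PN = (p₁ − p₀) / p₁.
PN = (0.486 − 0.124) / 0.486 = 0.362 / 0.486 ≈ 0.7449

PN ≈ 0.745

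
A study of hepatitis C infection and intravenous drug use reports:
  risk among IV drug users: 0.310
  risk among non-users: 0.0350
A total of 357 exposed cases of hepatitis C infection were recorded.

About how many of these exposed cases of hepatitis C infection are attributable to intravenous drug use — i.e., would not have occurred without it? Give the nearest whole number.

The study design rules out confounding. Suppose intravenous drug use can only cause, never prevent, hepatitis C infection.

about 317 cases

Let p₁ = 0.31, p₀ = 0.035.
PN = (p₁ − p₀)/p₁ = (0.31 − 0.035) / 0.31 ≈ 0.88710.
Attributable cases ≈ PN × (exposed cases) = 0.88710 × 357 ≈ 316.69.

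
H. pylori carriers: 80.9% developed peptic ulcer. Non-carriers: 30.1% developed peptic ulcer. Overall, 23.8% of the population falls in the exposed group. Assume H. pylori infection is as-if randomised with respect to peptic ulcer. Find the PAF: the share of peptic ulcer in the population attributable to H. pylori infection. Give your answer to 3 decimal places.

p₁ = 0.809, p₀ = 0.301.
Overall risk P(Y=1) = π·p₁ + (1−π)·p₀ = 0.238×0.809 + 0.762×0.301 = 0.4219.
Under exogeneity, PAF = [P(Y=1) − p₀] / P(Y=1).
PAF = (0.4219 − 0.301) / 0.4219 ≈ 0.2866

PAF ≈ 0.287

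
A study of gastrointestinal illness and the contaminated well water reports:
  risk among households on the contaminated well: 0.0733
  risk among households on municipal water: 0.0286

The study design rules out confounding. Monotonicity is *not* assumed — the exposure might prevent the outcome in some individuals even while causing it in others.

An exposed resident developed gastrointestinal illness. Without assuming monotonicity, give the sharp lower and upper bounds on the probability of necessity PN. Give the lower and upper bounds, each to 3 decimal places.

Let p₁ = 0.0733, p₀ = 0.0286.
Under exogeneity alone the bounds on PN are max{0,(p₁−p₀)/p₁} ≤ PN ≤ min{1,(1−p₀)/p₁}.
  lower = (p₁ − p₀)/p₁ = 0.0447 / 0.0733 ≈ 0.6098
  upper = min{1, (1 − p₀)/p₁} = 0.9714 / 0.0733 ≈ 13.2524 → capped at 1

0.610 ≤ PN ≤ 1.000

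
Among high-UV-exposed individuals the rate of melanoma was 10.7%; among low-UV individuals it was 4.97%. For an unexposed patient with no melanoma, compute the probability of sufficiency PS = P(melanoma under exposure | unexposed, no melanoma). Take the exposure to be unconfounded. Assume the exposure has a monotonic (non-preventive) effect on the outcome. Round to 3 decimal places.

PS ≈ 0.060

p₁ = 0.107, p₀ = 0.0497.
Under exogeneity and monotonicity, PS = (p₁ − p₀) / (1 − p₀).
PS = (0.107 − 0.0497) / (1 − 0.0497) = 0.0573 / 0.9503 ≈ 0.0603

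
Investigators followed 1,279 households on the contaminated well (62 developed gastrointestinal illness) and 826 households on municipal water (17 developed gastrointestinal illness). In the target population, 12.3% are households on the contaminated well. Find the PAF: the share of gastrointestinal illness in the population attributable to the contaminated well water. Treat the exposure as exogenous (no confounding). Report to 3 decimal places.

PAF ≈ 0.143

p₁ = P(outcome | exposed) = 62/1279 = 0.048475
p₀ = P(outcome | unexposed) = 17/826 = 0.020581
Overall risk P(Y=1) = π·p₁ + (1−π)·p₀ = 0.123×0.048475 + 0.877×0.020581 = 0.024012.
Under exogeneity, PAF = [P(Y=1) − p₀] / P(Y=1).
PAF = (0.024012 − 0.020581) / 0.024012 ≈ 0.1429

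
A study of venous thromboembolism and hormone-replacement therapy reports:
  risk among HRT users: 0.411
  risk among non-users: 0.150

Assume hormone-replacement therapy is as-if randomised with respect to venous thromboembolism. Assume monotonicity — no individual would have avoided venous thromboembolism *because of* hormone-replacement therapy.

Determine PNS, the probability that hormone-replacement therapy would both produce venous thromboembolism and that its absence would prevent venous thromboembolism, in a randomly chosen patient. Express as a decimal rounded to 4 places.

PNS ≈ 0.2610

Let p₁ = 0.411, p₀ = 0.15.
Under exogeneity and monotonicity, PNS = p₁ − p₀.
PNS = 0.411 − 0.15 = 0.261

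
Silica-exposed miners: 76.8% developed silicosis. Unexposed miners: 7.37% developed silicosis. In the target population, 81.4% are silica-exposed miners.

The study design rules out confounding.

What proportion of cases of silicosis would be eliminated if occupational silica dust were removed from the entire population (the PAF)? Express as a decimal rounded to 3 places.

p₁ = 0.768, p₀ = 0.0737.
Overall risk P(Y=1) = π·p₁ + (1−π)·p₀ = 0.814×0.768 + 0.186×0.0737 = 0.63886.
Under exogeneity, PAF = [P(Y=1) − p₀] / P(Y=1).
PAF = (0.63886 − 0.0737) / 0.63886 ≈ 0.8846

PAF ≈ 0.885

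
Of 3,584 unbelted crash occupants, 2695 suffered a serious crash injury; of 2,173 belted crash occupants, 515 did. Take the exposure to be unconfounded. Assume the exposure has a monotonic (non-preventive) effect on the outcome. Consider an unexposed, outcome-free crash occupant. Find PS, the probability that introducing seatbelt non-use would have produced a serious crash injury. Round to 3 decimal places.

PS ≈ 0.675

p₁ = P(outcome | exposed) = 2695/3584 = 0.75195
p₀ = P(outcome | unexposed) = 515/2173 = 0.237
Under exogeneity and monotonicity, PS = (p₁ − p₀) / (1 − p₀).
PS = (0.75195 − 0.237) / (1 − 0.237) = 0.51495 / 0.763 ≈ 0.6749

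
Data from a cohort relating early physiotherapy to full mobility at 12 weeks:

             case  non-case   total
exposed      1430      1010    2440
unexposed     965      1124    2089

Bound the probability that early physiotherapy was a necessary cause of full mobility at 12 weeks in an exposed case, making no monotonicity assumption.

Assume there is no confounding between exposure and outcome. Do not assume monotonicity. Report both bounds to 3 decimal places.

p₁ = P(outcome | exposed) = 1430/2440 = 0.58607
p₀ = P(outcome | unexposed) = 965/2089 = 0.46194
Under exogeneity alone the bounds on PN are max{0,(p₁−p₀)/p₁} ≤ PN ≤ min{1,(1−p₀)/p₁}.
  lower = (p₁ − p₀)/p₁ = 0.12412 / 0.58607 ≈ 0.2118
  upper = min{1, (1 − p₀)/p₁} = 0.53806 / 0.58607 ≈ 0.9181

0.212 ≤ PN ≤ 0.918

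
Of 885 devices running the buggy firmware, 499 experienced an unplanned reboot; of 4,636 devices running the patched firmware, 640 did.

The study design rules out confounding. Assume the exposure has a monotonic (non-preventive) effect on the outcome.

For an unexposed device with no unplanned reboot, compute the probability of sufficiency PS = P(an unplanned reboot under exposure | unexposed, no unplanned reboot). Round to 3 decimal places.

PS ≈ 0.494

p₁ = P(outcome | exposed) = 499/885 = 0.56384
p₀ = P(outcome | unexposed) = 640/4636 = 0.13805
Under exogeneity and monotonicity, PS = (p₁ − p₀) / (1 − p₀).
PS = (0.56384 − 0.13805) / (1 − 0.13805) = 0.42579 / 0.86195 ≈ 0.4940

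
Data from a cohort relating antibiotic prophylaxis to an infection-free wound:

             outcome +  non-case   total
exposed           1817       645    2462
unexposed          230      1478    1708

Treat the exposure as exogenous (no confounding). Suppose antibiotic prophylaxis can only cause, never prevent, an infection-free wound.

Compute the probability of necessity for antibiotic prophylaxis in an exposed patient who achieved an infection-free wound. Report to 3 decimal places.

PN ≈ 0.818

p₁ = P(outcome | exposed) = 1817/2462 = 0.73802
p₀ = P(outcome | unexposed) = 230/1708 = 0.13466
Under exogeneity and monotonicity, PN = (p₁ − p₀)/p₁.
PN = (0.73802 − 0.13466) / 0.73802 ≈ 0.8175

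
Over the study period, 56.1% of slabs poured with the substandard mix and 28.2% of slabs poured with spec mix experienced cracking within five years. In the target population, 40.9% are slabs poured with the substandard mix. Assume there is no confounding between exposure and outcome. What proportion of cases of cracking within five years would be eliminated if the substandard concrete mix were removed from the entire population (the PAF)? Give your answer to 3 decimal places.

p₁ = 0.561, p₀ = 0.282.
Overall risk P(Y=1) = π·p₁ + (1−π)·p₀ = 0.409×0.561 + 0.591×0.282 = 0.39611.
Under exogeneity, PAF = [P(Y=1) − p₀] / P(Y=1).
PAF = (0.39611 − 0.282) / 0.39611 ≈ 0.2881

PAF ≈ 0.288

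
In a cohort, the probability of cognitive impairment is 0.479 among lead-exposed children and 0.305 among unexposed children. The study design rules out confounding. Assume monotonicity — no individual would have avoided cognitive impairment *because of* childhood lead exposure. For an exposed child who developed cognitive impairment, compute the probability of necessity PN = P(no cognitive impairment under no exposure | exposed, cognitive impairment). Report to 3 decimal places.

PN ≈ 0.363

Let p₁ = 0.479, p₀ = 0.305.
Under exogeneity and monotonicity, PN = (p₁ − p₀) / p₁.
PN = (0.479 − 0.305) / 0.479 = 0.174 / 0.479 ≈ 0.3633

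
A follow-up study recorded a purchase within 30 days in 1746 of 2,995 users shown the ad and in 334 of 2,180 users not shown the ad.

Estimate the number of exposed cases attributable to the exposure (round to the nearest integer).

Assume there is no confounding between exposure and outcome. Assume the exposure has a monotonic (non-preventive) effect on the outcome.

p₁ = P(outcome | exposed) = 1746/2995 = 0.58297
p₀ = P(outcome | unexposed) = 334/2180 = 0.15321
PN = (p₁ − p₀)/p₁ = (0.58297 − 0.15321) / 0.58297 ≈ 0.73719.
Attributable cases ≈ PN × (exposed cases) = 0.73719 × 1746 ≈ 1287.13.

about 1287 cases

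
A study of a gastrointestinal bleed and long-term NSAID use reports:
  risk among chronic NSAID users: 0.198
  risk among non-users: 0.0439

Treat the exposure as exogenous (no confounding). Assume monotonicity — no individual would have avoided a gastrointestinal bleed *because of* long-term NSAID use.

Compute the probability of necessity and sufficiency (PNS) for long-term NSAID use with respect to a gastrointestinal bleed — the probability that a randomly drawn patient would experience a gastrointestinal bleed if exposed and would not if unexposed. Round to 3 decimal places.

PNS ≈ 0.154

Let p₁ = 0.198, p₀ = 0.0439.
Under exogeneity and monotonicity, PNS = p₁ − p₀.
PNS = 0.198 − 0.0439 = 0.1541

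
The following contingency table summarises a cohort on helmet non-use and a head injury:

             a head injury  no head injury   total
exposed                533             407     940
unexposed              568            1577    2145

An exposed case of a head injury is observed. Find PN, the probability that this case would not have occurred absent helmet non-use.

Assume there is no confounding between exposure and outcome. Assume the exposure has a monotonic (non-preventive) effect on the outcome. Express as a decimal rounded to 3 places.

PN ≈ 0.533

p₁ = P(outcome | exposed) = 533/940 = 0.56702
p₀ = P(outcome | unexposed) = 568/2145 = 0.2648
Under exogeneity and monotonicity, PN = (p₁ − p₀) / p₁.
PN = (0.56702 − 0.2648) / 0.56702 = 0.30222 / 0.56702 ≈ 0.5330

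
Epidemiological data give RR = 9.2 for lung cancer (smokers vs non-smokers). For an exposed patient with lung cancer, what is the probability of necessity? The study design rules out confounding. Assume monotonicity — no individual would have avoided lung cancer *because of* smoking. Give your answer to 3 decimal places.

PN ≈ 0.891

Under exogeneity and monotonicity, PN = (RR − 1) / RR = 1 − 1/RR.
PN = (9.2 − 1) / 9.2 = 8.2 / 9.2 ≈ 0.8913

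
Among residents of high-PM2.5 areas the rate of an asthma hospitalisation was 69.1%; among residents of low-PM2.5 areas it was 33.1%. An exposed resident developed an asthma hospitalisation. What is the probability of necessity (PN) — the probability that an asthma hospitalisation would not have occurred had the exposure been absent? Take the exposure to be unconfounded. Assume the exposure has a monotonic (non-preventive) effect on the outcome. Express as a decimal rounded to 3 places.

PN ≈ 0.521

p₁ = 0.691, p₀ = 0.331.
Under exogeneity and monotonicity, PN = (p₁ − p₀) / p₁.
PN = (0.691 − 0.331) / 0.691 = 0.36 / 0.691 ≈ 0.5210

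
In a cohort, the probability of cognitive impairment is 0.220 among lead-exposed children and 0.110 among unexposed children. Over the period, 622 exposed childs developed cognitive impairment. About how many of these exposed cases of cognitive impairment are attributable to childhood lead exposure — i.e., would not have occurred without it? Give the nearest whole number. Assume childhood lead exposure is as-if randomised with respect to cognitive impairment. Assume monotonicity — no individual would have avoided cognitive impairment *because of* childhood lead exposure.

about 311 cases

Let p₁ = 0.22, p₀ = 0.11.
PN = (p₁ − p₀)/p₁ = (0.22 − 0.11) / 0.22 ≈ 0.50000.
Attributable cases ≈ PN × (exposed cases) = 0.50000 × 622 ≈ 311.00.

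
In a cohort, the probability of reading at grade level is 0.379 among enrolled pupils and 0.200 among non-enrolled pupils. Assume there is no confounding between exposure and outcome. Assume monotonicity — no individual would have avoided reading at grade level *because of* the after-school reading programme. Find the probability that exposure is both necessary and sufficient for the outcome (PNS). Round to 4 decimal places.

Let p₁ = 0.379, p₀ = 0.2.
Under exogeneity and monotonicity, PNS = p₁ − p₀.
PNS = 0.379 − 0.2 = 0.179

PNS ≈ 0.1790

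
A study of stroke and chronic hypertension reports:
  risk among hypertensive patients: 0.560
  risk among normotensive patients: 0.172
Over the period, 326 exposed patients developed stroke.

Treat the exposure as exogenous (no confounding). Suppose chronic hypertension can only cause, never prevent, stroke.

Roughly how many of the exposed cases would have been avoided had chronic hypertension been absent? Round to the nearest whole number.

Let p₁ = 0.56, p₀ = 0.172.
PN = (p₁ − p₀)/p₁ = (0.56 − 0.172) / 0.56 ≈ 0.69286.
Attributable cases ≈ PN × (exposed cases) = 0.69286 × 326 ≈ 225.87.

about 226 cases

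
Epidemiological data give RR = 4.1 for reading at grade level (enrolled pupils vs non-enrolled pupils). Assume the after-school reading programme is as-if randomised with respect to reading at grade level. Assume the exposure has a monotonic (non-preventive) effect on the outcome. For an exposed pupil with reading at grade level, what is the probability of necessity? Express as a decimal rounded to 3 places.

Under exogeneity and monotonicity, PN = (RR − 1) / RR = 1 − 1/RR.
PN = (4.1 − 1) / 4.1 = 3.1 / 4.1 ≈ 0.7561

PN ≈ 0.756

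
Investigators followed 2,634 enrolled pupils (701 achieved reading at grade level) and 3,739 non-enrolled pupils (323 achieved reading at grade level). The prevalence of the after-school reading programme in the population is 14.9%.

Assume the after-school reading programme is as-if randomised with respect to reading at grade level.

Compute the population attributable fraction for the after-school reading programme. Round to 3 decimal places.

p₁ = P(outcome | exposed) = 701/2634 = 0.26614
p₀ = P(outcome | unexposed) = 323/3739 = 0.086387
Overall risk P(Y=1) = π·p₁ + (1−π)·p₀ = 0.149×0.26614 + 0.851×0.086387 = 0.11317.
Under exogeneity, PAF = [P(Y=1) − p₀] / P(Y=1).
PAF = (0.11317 − 0.086387) / 0.11317 ≈ 0.2367

PAF ≈ 0.237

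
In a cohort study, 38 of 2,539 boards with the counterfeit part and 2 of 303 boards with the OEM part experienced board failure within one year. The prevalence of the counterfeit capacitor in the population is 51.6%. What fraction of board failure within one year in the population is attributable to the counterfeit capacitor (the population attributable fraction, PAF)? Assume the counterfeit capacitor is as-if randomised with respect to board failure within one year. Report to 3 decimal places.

p₁ = P(outcome | exposed) = 38/2539 = 0.014967
p₀ = P(outcome | unexposed) = 2/303 = 0.0066007
Overall risk P(Y=1) = π·p₁ + (1−π)·p₀ = 0.516×0.014967 + 0.484×0.0066007 = 0.010917.
Under exogeneity, PAF = [P(Y=1) − p₀] / P(Y=1).
PAF = (0.010917 − 0.0066007) / 0.010917 ≈ 0.3954

PAF ≈ 0.395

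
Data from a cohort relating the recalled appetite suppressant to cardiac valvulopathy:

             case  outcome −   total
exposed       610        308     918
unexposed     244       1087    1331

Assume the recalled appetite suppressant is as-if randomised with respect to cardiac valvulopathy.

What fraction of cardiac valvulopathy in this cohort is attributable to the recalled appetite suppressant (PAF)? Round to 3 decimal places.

PAF ≈ 0.517

p₁ = P(outcome | exposed) = 610/918 = 0.66449
p₀ = P(outcome | unexposed) = 244/1331 = 0.18332
Exposure prevalence π = 918/2249 = 0.40818; overall risk P(Y=1) = 0.37972.
Under exogeneity, PAF = [P(Y=1) − p₀]/P(Y=1).
PAF = (0.37972 − 0.18332) / 0.37972 ≈ 0.5172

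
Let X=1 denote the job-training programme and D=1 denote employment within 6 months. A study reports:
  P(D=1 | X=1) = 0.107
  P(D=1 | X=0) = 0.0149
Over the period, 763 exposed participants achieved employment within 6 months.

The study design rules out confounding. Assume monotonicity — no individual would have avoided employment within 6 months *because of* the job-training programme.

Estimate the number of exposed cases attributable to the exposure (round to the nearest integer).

Let p₁ = 0.107, p₀ = 0.0149.
PN = (p₁ − p₀)/p₁ = (0.107 − 0.0149) / 0.107 ≈ 0.86075.
Attributable cases ≈ PN × (exposed cases) = 0.86075 × 763 ≈ 656.75.

about 657 cases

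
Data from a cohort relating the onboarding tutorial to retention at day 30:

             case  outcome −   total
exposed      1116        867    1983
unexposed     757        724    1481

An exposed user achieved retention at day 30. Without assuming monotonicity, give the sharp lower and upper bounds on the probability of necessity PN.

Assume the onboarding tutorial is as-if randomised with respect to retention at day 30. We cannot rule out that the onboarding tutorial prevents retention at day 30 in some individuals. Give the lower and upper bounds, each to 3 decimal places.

p₁ = P(outcome | exposed) = 1116/1983 = 0.56278
p₀ = P(outcome | unexposed) = 757/1481 = 0.51114
Under exogeneity alone the bounds on PN are max{0,(p₁−p₀)/p₁} ≤ PN ≤ min{1,(1−p₀)/p₁}.
  lower = (p₁ − p₀)/p₁ = 0.051643 / 0.56278 ≈ 0.0918
  upper = min{1, (1 − p₀)/p₁} = 0.48886 / 0.56278 ≈ 0.8686

0.092 ≤ PN ≤ 0.869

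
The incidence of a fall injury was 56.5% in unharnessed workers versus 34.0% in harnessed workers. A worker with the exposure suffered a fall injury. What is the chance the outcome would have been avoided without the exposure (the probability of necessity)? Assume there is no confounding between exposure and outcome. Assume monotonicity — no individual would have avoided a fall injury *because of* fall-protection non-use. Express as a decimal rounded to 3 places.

p₁ = 0.565, p₀ = 0.34.
Under exogeneity and monotonicity, PN = (p₁ − p₀) / p₁.
PN = (0.565 − 0.34) / 0.565 = 0.225 / 0.565 ≈ 0.3982

PN ≈ 0.398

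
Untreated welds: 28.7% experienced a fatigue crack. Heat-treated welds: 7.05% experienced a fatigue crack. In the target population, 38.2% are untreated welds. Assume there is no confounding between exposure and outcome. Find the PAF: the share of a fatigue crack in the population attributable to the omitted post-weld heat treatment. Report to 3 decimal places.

PAF ≈ 0.540

p₁ = 0.287, p₀ = 0.0705.
Overall risk P(Y=1) = π·p₁ + (1−π)·p₀ = 0.382×0.287 + 0.618×0.0705 = 0.1532.
Under exogeneity, PAF = [P(Y=1) − p₀] / P(Y=1).
PAF = (0.1532 − 0.0705) / 0.1532 ≈ 0.5398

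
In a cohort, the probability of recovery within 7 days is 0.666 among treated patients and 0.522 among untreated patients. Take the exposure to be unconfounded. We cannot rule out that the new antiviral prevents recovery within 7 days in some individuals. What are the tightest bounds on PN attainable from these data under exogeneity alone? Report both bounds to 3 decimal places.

Let p₁ = 0.666, p₀ = 0.522.
Under exogeneity alone the bounds on PN are max{0,(p₁−p₀)/p₁} ≤ PN ≤ min{1,(1−p₀)/p₁}.
  lower = (p₁ − p₀)/p₁ = 0.144 / 0.666 ≈ 0.2162
  upper = min{1, (1 − p₀)/p₁} = 0.478 / 0.666 ≈ 0.7177

0.216 ≤ PN ≤ 0.718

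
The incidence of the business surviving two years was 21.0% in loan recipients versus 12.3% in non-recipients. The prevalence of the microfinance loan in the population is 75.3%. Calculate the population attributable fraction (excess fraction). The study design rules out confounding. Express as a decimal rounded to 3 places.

p₁ = 0.21, p₀ = 0.123.
Overall risk P(Y=1) = π·p₁ + (1−π)·p₀ = 0.753×0.21 + 0.247×0.123 = 0.18851.
Under exogeneity, PAF = [P(Y=1) − p₀] / P(Y=1).
PAF = (0.18851 − 0.123) / 0.18851 ≈ 0.3475

PAF ≈ 0.348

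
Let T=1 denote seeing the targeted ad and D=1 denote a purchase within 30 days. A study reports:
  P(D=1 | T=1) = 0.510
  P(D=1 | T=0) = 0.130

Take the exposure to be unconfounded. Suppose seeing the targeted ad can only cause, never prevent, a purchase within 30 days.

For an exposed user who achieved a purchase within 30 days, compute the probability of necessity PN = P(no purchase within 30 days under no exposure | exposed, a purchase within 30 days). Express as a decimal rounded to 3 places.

Let p₁ = 0.51, p₀ = 0.13.
Under exogeneity and monotonicity, PN = (p₁ − p₀) / p₁.
PN = (0.51 − 0.13) / 0.51 = 0.38 / 0.51 ≈ 0.7451

PN ≈ 0.745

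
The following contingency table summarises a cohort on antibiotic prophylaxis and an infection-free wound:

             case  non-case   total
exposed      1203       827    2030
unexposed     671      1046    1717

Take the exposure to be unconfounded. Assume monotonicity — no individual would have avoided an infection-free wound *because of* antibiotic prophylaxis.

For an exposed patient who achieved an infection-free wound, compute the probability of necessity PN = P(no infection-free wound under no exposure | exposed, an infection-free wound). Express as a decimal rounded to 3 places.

PN ≈ 0.341

p₁ = P(outcome | exposed) = 1203/2030 = 0.59261
p₀ = P(outcome | unexposed) = 671/1717 = 0.3908
Under exogeneity and monotonicity, PN = (p₁ − p₀) / p₁.
PN = (0.59261 − 0.3908) / 0.59261 = 0.20181 / 0.59261 ≈ 0.3405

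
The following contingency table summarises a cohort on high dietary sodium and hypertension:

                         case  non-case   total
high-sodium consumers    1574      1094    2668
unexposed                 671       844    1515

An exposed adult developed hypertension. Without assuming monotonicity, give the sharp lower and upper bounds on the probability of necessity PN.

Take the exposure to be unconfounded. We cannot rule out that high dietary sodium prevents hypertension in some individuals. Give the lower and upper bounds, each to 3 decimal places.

0.249 ≤ PN ≤ 0.944

p₁ = P(outcome | exposed) = 1574/2668 = 0.58996
p₀ = P(outcome | unexposed) = 671/1515 = 0.4429
Under exogeneity alone the bounds on PN are max{0,(p₁−p₀)/p₁} ≤ PN ≤ min{1,(1−p₀)/p₁}.
  lower = (p₁ − p₀)/p₁ = 0.14705 / 0.58996 ≈ 0.2493
  upper = min{1, (1 − p₀)/p₁} = 0.5571 / 0.58996 ≈ 0.9443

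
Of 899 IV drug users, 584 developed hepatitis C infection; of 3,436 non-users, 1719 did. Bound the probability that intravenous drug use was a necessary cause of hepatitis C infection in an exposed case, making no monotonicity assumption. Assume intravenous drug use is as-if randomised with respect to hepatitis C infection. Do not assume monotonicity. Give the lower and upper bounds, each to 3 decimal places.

0.230 ≤ PN ≤ 0.769

p₁ = P(outcome | exposed) = 584/899 = 0.64961
p₀ = P(outcome | unexposed) = 1719/3436 = 0.50029
Under exogeneity alone the bounds on PN are max{0,(p₁−p₀)/p₁} ≤ PN ≤ min{1,(1−p₀)/p₁}.
  lower = (p₁ − p₀)/p₁ = 0.14932 / 0.64961 ≈ 0.2299
  upper = min{1, (1 − p₀)/p₁} = 0.49971 / 0.64961 ≈ 0.7692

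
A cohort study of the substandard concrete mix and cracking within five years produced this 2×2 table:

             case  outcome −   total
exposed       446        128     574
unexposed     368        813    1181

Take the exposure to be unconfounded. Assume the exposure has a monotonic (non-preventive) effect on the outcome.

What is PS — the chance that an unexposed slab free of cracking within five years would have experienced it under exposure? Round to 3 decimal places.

PS ≈ 0.676

p₁ = P(outcome | exposed) = 446/574 = 0.777
p₀ = P(outcome | unexposed) = 368/1181 = 0.3116
Under exogeneity and monotonicity, PS = (p₁ − p₀)/(1 − p₀).
PS = (0.777 − 0.3116) / 0.6884 ≈ 0.6761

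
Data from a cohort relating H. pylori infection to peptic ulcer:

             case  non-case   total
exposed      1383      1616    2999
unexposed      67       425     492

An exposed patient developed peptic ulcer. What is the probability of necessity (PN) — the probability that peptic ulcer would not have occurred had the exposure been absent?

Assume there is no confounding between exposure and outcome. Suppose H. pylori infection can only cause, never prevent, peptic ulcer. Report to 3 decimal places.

p₁ = P(outcome | exposed) = 1383/2999 = 0.46115
p₀ = P(outcome | unexposed) = 67/492 = 0.13618
Under exogeneity and monotonicity, PN = (p₁ − p₀)/p₁.
PN = (0.46115 − 0.13618) / 0.46115 ≈ 0.7047

PN ≈ 0.705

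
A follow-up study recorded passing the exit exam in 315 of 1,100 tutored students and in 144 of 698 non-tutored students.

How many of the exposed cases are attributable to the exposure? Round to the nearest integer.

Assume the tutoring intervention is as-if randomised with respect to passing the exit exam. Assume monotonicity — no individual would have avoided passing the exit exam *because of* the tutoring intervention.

about 88 cases

p₁ = P(outcome | exposed) = 315/1100 = 0.28636
p₀ = P(outcome | unexposed) = 144/698 = 0.2063
PN = (p₁ − p₀)/p₁ = (0.28636 − 0.2063) / 0.28636 ≈ 0.27957.
Attributable cases ≈ PN × (exposed cases) = 0.27957 × 315 ≈ 88.07.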